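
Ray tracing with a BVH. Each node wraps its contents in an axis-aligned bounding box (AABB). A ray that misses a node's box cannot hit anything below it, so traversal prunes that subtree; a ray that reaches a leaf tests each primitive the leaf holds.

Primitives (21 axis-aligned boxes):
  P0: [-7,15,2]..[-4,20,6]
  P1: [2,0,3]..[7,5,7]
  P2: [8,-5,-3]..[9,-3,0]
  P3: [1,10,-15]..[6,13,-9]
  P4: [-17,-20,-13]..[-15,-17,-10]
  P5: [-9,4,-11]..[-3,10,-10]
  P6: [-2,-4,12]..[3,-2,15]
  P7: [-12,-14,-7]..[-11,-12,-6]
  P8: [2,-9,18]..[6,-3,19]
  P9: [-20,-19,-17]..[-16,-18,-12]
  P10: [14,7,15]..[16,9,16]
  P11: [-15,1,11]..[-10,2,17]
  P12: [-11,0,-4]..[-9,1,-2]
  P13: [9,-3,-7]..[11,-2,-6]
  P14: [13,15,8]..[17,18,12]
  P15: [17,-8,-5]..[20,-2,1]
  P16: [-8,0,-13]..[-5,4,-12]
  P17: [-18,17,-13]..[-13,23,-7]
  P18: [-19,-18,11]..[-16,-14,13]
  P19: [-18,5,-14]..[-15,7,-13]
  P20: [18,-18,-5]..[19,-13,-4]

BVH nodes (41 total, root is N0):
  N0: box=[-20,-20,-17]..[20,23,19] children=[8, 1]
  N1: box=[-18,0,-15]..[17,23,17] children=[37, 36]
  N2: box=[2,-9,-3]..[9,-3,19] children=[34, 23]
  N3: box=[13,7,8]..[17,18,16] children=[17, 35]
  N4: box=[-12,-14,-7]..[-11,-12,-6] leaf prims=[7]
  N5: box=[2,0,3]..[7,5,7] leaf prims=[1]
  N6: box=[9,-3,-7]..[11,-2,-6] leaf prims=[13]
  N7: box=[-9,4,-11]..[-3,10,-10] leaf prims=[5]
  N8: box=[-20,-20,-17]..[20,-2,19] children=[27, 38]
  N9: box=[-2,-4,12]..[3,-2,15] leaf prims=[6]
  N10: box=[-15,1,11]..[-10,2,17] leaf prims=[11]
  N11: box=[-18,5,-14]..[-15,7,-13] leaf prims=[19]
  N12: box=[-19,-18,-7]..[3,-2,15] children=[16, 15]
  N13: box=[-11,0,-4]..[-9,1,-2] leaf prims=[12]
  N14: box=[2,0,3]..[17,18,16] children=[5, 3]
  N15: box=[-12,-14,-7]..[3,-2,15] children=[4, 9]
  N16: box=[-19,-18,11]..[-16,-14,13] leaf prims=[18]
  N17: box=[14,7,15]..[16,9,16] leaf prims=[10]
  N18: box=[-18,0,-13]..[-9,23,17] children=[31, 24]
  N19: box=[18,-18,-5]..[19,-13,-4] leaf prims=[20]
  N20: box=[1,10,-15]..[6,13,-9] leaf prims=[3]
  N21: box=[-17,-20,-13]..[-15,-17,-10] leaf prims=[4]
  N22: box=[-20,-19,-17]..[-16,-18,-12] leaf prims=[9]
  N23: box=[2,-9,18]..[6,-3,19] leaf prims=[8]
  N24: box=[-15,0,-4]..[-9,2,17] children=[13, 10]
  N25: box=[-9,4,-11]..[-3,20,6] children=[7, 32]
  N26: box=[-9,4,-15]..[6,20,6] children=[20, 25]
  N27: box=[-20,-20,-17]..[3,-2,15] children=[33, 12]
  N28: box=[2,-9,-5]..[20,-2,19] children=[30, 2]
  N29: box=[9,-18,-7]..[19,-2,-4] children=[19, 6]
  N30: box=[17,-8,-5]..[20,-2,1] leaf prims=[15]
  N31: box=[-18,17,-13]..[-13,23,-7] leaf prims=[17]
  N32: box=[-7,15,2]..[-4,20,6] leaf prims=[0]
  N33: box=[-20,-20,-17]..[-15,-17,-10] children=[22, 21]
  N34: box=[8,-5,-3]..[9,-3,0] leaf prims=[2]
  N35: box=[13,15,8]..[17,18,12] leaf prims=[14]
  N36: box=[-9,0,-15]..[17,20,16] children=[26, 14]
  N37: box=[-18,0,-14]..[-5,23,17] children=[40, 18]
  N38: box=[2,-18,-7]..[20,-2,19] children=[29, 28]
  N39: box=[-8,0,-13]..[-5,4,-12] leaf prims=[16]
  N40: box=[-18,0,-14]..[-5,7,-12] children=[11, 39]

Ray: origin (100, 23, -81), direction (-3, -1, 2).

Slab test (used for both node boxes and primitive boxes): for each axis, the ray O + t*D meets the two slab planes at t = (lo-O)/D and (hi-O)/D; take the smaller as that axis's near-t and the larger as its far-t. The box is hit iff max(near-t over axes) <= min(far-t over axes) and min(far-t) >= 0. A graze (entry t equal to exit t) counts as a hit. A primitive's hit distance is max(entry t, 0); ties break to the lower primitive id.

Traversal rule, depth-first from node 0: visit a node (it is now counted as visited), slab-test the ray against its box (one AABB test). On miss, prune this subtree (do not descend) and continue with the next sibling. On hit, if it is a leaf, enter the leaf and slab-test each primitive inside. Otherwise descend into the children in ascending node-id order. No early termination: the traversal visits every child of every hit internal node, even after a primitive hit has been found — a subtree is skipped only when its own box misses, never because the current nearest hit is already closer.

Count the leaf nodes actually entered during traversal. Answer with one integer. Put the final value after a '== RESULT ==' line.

Walk:
N0 x:[80/3,40] y:[0,43] z:[32,50] -> hit [32,40], descend [1, 8]
  N1 x:[83/3,118/3] y:[0,23] z:[33,49] -> miss, prune
  N8 x:[80/3,40] y:[25,43] z:[32,50] -> hit [32,40], descend [27, 38]
    N27 x:[97/3,40] y:[25,43] z:[32,48] -> hit [97/3,40], descend [12, 33]
      N12 x:[97/3,119/3] y:[25,41] z:[37,48] -> hit [37,119/3], descend [15, 16]
        N15 x:[97/3,112/3] y:[25,37] z:[37,48] -> hit [37,37], descend [4, 9]
          N4 x:[37,112/3] y:[35,37] z:[37,75/2] -> hit [37,37] leaf, test {P7@t=37}
          N9 x:[97/3,34] y:[25,27] z:[93/2,48] -> miss, prune
        N16 x:[116/3,119/3] y:[37,41] z:[46,47] -> miss, prune
      N33 x:[115/3,40] y:[40,43] z:[32,71/2] -> miss, prune
    N38 x:[80/3,98/3] y:[25,41] z:[37,50] -> miss, prune

order=[0, 1, 8, 27, 12, 15, 4, 9, 16, 33, 38]  |boxes|=11  |leaves|=1  hit=P7

== RESULT ==
1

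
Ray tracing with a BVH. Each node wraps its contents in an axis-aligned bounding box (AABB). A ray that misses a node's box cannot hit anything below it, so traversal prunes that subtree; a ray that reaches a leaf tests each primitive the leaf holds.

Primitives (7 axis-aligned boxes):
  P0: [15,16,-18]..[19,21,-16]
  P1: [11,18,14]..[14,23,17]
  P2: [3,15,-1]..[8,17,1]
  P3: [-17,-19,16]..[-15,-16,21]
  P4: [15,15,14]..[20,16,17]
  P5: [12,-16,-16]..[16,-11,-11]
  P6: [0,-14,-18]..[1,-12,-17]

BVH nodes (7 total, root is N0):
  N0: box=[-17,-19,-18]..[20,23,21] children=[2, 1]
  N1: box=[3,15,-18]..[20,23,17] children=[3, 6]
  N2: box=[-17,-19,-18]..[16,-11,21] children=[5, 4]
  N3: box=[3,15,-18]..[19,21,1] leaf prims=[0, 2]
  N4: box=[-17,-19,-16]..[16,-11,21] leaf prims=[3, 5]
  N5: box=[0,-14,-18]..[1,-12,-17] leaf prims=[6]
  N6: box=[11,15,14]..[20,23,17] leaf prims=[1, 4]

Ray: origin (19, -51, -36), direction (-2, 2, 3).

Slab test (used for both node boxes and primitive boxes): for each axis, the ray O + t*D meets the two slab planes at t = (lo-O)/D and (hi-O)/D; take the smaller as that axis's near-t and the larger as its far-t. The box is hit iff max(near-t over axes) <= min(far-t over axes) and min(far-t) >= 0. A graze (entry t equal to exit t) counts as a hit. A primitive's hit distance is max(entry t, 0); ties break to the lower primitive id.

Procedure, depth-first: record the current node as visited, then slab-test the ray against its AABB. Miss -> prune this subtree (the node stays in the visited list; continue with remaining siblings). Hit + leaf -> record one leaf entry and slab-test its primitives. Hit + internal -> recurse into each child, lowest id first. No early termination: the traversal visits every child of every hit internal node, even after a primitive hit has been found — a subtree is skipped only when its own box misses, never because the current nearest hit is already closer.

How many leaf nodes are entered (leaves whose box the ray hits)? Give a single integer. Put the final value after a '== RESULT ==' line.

Trace the traversal:
N0 x:[-1/2,18] y:[16,37] z:[6,19] -> hit [16,18], descend [1, 2]
  N1 x:[-1/2,8] y:[33,37] z:[6,53/3] -> miss, prune
  N2 x:[3/2,18] y:[16,20] z:[6,19] -> hit [16,18], descend [4, 5]
    N4 x:[3/2,18] y:[16,20] z:[20/3,19] -> hit [16,18] leaf, test {P3@t=52/3, P5(miss)}
    N5 x:[9,19/2] y:[37/2,39/2] z:[6,19/3] -> miss, prune

order=[0, 1, 2, 4, 5]  |boxes|=5  |leaves|=1  hit=P3

== RESULT ==
1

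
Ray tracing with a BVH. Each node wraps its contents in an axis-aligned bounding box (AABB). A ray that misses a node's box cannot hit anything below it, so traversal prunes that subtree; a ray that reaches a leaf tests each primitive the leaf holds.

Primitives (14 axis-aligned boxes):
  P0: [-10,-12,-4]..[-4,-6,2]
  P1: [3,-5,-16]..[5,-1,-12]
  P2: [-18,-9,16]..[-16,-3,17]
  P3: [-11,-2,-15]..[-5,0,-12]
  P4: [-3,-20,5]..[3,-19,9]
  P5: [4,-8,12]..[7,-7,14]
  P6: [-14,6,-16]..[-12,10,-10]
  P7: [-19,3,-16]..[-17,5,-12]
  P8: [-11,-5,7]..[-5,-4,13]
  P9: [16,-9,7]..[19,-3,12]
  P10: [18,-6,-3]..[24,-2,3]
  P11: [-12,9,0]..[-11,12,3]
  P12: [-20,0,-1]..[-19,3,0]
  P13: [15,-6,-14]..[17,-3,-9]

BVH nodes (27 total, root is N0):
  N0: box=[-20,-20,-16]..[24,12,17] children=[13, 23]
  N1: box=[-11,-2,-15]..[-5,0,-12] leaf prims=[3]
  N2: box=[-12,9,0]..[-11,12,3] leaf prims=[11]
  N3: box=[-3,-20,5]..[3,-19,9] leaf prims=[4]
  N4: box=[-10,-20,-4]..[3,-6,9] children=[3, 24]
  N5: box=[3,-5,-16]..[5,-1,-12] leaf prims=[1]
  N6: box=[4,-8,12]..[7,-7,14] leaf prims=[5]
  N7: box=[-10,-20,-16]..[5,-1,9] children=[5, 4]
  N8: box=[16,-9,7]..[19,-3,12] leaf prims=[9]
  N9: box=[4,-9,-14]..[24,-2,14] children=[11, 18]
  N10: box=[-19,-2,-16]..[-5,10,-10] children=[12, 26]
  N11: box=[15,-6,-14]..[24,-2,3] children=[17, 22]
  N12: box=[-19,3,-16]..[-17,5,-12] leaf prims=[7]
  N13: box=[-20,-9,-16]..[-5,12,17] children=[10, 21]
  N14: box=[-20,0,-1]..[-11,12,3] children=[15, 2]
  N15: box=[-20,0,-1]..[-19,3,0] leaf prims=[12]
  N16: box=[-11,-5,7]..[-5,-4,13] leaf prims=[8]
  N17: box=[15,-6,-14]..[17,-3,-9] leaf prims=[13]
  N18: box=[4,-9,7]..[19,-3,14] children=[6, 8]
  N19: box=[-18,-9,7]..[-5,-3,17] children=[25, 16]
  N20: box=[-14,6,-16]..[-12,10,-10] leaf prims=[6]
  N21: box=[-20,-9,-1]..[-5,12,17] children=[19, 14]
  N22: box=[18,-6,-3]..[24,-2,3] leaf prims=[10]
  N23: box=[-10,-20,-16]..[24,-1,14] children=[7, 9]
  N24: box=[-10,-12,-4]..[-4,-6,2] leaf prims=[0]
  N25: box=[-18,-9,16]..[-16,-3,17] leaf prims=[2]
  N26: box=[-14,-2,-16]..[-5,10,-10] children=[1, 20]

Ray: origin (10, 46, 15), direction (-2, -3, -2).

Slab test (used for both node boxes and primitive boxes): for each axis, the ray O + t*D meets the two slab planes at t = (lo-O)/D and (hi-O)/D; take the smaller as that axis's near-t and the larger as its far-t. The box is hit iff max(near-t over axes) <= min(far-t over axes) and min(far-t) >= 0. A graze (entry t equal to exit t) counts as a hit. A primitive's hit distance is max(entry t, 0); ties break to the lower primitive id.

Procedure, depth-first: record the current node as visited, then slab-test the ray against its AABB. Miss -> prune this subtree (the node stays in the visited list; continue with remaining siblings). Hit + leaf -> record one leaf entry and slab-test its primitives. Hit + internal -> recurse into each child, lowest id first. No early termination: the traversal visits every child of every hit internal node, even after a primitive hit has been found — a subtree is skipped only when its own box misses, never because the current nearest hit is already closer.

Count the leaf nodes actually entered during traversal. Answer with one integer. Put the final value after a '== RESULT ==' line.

Traverse from the root:
N0 x:[-7,15] y:[34/3,22] z:[-1,31/2] -> hit [34/3,15], descend [13, 23]
  N13 x:[15/2,15] y:[34/3,55/3] z:[-1,31/2] -> hit [34/3,15], descend [10, 21]
    N10 x:[15/2,29/2] y:[12,16] z:[25/2,31/2] -> hit [25/2,29/2], descend [12, 26]
      N12 x:[27/2,29/2] y:[41/3,43/3] z:[27/2,31/2] -> hit [41/3,43/3] leaf, test {P7@t=41/3}
      N26 x:[15/2,12] y:[12,16] z:[25/2,31/2] -> miss, prune
    N21 x:[15/2,15] y:[34/3,55/3] z:[-1,8] -> miss, prune
  N23 x:[-7,10] y:[47/3,22] z:[1/2,31/2] -> miss, prune

Summary -> nodes [0, 13, 10, 12, 26, 21, 23]; box-tests=7; leaf-entries=1; first=P7

== RESULT ==
1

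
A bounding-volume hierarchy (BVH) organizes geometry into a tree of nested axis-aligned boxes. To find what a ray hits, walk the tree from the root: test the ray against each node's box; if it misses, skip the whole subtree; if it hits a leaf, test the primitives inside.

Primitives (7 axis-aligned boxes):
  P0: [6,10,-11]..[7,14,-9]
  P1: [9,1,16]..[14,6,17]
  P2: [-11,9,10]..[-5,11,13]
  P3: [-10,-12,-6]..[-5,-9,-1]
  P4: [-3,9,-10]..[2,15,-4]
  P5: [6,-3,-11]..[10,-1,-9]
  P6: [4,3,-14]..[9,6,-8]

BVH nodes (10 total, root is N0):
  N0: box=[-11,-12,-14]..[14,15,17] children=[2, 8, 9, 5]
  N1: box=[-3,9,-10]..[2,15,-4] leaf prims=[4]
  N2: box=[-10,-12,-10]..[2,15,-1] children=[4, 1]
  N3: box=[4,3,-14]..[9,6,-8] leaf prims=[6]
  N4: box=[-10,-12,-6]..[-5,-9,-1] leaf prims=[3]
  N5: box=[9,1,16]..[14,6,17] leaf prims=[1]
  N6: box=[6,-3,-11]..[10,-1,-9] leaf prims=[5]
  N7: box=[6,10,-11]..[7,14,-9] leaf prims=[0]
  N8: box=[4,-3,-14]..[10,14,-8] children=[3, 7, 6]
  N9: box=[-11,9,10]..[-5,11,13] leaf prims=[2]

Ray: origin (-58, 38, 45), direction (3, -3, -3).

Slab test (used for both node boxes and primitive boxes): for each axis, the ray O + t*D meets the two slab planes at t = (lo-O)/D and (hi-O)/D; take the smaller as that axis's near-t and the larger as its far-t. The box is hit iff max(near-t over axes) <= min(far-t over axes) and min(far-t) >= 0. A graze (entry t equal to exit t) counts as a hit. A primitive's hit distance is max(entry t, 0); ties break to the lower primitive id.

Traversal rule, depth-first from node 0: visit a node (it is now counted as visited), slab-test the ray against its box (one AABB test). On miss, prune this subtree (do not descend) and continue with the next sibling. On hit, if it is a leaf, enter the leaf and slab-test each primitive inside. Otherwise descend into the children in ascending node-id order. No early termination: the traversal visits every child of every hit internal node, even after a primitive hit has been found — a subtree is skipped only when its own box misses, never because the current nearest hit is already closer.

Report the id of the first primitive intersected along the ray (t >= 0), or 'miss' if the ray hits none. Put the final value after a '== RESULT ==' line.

Traverse from the root:
N0 x:[47/3,24] y:[23/3,50/3] z:[28/3,59/3] -> hit [47/3,50/3], descend [2, 5, 8, 9]
  N2 x:[16,20] y:[23/3,50/3] z:[46/3,55/3] -> hit [16,50/3], descend [1, 4]
    N1 x:[55/3,20] y:[23/3,29/3] z:[49/3,55/3] -> miss, prune
    N4 x:[16,53/3] y:[47/3,50/3] z:[46/3,17] -> hit [16,50/3] leaf, test {P3@t=16}
  N5 x:[67/3,24] y:[32/3,37/3] z:[28/3,29/3] -> miss, prune
  N8 x:[62/3,68/3] y:[8,41/3] z:[53/3,59/3] -> miss, prune
  N9 x:[47/3,53/3] y:[9,29/3] z:[32/3,35/3] -> miss, prune

7 AABB tests over nodes [0, 2, 1, 4, 5, 8, 9]; 1 leaf entered; closest P3.

== RESULT ==
3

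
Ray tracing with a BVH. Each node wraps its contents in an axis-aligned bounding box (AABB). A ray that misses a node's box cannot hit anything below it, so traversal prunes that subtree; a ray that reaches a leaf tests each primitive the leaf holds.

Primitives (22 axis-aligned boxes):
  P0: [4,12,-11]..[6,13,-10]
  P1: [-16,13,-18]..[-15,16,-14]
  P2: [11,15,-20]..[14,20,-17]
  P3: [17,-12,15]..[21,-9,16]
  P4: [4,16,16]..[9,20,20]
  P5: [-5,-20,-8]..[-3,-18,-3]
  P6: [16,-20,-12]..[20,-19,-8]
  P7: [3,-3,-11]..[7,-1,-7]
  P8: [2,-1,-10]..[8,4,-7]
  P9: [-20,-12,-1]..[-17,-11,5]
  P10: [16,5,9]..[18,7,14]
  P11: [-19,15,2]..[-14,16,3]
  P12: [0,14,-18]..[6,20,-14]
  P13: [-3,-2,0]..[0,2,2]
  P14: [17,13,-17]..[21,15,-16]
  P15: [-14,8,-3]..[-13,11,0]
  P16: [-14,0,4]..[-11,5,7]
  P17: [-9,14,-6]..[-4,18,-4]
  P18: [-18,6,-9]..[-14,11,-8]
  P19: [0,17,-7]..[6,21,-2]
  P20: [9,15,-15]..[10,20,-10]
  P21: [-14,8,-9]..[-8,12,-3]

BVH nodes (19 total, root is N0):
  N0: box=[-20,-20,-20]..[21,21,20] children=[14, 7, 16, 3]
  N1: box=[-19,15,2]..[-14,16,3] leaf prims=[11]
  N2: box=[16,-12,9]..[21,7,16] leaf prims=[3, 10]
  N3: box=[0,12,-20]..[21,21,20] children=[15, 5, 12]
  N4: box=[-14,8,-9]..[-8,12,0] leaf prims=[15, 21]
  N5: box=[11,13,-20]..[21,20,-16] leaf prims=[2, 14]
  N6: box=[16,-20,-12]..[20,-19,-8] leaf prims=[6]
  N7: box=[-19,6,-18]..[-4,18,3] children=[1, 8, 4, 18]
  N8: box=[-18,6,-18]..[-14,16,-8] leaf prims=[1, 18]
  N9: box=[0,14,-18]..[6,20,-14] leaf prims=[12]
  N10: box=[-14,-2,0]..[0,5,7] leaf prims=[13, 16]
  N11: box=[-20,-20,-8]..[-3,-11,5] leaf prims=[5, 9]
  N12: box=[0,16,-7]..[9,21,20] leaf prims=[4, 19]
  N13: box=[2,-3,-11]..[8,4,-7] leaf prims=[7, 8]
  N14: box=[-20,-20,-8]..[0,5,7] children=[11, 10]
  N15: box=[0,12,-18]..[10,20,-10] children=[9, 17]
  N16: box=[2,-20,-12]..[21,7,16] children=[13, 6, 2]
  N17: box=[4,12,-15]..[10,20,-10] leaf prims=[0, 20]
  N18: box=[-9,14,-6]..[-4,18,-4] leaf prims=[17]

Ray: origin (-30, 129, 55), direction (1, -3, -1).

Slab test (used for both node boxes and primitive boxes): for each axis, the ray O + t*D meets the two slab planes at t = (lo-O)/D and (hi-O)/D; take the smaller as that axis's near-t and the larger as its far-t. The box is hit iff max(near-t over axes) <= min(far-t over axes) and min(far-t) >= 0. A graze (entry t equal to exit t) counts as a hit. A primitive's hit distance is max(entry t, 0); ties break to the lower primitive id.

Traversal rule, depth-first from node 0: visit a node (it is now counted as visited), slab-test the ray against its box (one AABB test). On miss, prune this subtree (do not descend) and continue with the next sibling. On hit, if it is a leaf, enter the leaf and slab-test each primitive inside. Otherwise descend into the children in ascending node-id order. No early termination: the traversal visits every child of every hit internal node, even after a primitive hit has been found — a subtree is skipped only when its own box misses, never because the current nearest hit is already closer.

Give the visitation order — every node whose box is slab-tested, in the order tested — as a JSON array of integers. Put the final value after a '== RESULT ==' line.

Walk:
N0 x:[10,51] y:[36,149/3] z:[35,75] -> hit [36,149/3], descend [3, 7, 14, 16]
  N3 x:[30,51] y:[36,39] z:[35,75] -> hit [36,39], descend [5, 12, 15]
    N5 x:[41,51] y:[109/3,116/3] z:[71,75] -> miss, prune
    N12 x:[30,39] y:[36,113/3] z:[35,62] -> hit [36,113/3] leaf, test {P4@t=109/3, P19(miss)}
    N15 x:[30,40] y:[109/3,39] z:[65,73] -> miss, prune
  N7 x:[11,26] y:[37,41] z:[52,73] -> miss, prune
  N14 x:[10,30] y:[124/3,149/3] z:[48,63] -> miss, prune
  N16 x:[32,51] y:[122/3,149/3] z:[39,67] -> hit [122/3,149/3], descend [2, 6, 13]
    N2 x:[46,51] y:[122/3,47] z:[39,46] -> hit [46,46] leaf, test {P3(miss), P10(miss)}
    N6 x:[46,50] y:[148/3,149/3] z:[63,67] -> miss, prune
    N13 x:[32,38] y:[125/3,44] z:[62,66] -> miss, prune

Visited [0, 3, 5, 12, 15, 7, 14, 16, 2, 6, 13]. Tests: 11 box, 2 leaf. Nearest: P4.

== RESULT ==
[0, 3, 5, 12, 15, 7, 14, 16, 2, 6, 13]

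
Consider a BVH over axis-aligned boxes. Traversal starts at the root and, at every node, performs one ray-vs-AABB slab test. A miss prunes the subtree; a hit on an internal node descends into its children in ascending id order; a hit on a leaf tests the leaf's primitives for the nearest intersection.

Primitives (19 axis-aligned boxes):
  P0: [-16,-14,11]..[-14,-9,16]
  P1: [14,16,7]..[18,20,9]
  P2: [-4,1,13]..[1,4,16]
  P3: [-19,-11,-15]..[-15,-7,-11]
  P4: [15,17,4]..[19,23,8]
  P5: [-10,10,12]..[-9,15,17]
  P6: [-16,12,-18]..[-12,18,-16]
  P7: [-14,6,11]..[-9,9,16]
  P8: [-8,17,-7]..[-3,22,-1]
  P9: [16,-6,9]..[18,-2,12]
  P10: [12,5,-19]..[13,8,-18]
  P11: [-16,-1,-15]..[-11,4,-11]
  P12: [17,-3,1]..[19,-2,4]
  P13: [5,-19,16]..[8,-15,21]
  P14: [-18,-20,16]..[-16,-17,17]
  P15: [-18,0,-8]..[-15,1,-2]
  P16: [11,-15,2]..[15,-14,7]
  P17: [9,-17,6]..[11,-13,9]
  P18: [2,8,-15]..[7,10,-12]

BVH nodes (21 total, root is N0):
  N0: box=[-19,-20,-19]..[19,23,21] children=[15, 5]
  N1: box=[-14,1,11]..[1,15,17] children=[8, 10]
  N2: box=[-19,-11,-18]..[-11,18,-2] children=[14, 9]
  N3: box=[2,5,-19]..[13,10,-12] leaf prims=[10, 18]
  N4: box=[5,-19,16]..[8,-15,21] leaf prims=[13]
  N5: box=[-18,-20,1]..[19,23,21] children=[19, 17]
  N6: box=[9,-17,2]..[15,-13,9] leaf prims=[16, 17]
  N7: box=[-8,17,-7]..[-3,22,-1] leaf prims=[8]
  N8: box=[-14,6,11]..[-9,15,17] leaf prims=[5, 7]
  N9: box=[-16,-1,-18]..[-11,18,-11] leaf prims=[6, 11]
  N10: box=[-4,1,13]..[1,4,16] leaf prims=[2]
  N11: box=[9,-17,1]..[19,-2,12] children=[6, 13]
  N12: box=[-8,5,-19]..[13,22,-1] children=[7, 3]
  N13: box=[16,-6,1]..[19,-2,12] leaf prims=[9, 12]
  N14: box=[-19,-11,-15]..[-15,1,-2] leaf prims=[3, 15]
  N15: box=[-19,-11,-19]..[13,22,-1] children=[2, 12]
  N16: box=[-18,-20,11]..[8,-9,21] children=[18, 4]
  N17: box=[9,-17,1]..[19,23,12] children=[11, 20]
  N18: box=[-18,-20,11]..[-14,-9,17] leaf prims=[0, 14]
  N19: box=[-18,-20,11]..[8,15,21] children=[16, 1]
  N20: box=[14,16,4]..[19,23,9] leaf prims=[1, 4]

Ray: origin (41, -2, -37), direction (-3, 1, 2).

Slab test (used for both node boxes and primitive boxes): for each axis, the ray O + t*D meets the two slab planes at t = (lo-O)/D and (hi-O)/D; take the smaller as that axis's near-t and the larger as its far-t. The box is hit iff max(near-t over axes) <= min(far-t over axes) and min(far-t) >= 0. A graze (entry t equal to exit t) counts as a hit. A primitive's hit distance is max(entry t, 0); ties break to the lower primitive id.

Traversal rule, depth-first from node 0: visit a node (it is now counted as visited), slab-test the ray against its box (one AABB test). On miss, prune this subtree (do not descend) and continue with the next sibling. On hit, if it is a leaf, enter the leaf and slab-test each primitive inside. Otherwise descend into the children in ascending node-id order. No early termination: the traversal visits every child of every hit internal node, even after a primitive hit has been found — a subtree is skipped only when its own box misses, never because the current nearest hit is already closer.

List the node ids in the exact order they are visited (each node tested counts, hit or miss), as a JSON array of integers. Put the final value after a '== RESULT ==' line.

Traverse from the root:
N0 x:[22/3,20] y:[-18,25] z:[9,29] -> hit [9,20], descend [5, 15]
  N5 x:[22/3,59/3] y:[-18,25] z:[19,29] -> hit [19,59/3], descend [17, 19]
    N17 x:[22/3,32/3] y:[-15,25] z:[19,49/2] -> miss, prune
    N19 x:[11,59/3] y:[-18,17] z:[24,29] -> miss, prune
  N15 x:[28/3,20] y:[-9,24] z:[9,18] -> hit [28/3,18], descend [2, 12]
    N2 x:[52/3,20] y:[-9,20] z:[19/2,35/2] -> hit [52/3,35/2], descend [9, 14]
      N9 x:[52/3,19] y:[1,20] z:[19/2,13] -> miss, prune
      N14 x:[56/3,20] y:[-9,3] z:[11,35/2] -> miss, prune
    N12 x:[28/3,49/3] y:[7,24] z:[9,18] -> hit [28/3,49/3], descend [3, 7]
      N3 x:[28/3,13] y:[7,12] z:[9,25/2] -> hit [28/3,12] leaf, test {P10@t=28/3, P18@t=34/3}
      N7 x:[44/3,49/3] y:[19,24] z:[15,18] -> miss, prune

order=[0, 5, 17, 19, 15, 2, 9, 14, 12, 3, 7]  |boxes|=11  |leaves|=1  hit=P10

== RESULT ==
[0, 5, 17, 19, 15, 2, 9, 14, 12, 3, 7]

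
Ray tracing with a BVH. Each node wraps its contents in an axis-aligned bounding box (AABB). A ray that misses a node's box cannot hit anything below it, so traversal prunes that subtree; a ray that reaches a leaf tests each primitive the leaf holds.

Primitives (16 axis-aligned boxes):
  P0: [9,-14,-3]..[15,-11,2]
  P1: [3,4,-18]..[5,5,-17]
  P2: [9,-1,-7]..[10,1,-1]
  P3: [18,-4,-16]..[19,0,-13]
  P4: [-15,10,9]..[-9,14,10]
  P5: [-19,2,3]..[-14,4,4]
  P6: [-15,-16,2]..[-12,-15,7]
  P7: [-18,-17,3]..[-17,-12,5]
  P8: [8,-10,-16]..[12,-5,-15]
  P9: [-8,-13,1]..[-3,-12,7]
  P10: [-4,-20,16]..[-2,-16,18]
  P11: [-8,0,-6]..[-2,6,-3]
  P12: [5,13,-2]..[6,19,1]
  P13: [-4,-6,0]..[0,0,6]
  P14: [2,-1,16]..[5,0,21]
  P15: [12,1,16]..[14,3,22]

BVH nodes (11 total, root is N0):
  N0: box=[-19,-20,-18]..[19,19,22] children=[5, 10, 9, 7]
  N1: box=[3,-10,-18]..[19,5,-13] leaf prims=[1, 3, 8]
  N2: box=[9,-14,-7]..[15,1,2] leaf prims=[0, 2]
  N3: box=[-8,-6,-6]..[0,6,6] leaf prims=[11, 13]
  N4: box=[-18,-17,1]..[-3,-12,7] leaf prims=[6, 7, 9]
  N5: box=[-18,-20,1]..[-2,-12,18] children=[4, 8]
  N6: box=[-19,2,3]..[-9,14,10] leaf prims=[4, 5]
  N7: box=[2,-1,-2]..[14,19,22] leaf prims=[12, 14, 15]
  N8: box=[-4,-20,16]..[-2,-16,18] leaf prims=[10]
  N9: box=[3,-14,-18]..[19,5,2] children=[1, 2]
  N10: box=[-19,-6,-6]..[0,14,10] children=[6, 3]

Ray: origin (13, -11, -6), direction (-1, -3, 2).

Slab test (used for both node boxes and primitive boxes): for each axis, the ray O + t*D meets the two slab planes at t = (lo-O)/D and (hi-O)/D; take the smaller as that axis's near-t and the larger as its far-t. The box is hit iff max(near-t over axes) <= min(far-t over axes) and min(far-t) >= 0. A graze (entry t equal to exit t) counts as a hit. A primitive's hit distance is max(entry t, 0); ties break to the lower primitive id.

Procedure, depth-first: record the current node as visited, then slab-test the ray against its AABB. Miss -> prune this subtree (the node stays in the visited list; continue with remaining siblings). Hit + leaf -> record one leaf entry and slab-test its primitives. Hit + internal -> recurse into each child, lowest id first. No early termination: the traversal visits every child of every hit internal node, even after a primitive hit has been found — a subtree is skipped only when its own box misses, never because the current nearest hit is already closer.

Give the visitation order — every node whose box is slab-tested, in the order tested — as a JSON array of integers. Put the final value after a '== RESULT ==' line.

Walk:
N0 x:[-6,32] y:[-10,3] z:[-6,14] -> hit [-6,3], descend [5, 7, 9, 10]
  N5 x:[15,31] y:[1/3,3] z:[7/2,12] -> miss, prune
  N7 x:[-1,11] y:[-10,-10/3] z:[2,14] -> miss, prune
  N9 x:[-6,10] y:[-16/3,1] z:[-6,4] -> hit [-16/3,1], descend [1, 2]
    N1 x:[-6,10] y:[-16/3,-1/3] z:[-6,-7/2] -> miss, prune
    N2 x:[-2,4] y:[-4,1] z:[-1/2,4] -> hit [-1/2,1] leaf, test {P0(miss), P2(miss)}
  N10 x:[13,32] y:[-25/3,-5/3] z:[0,8] -> miss, prune

Summary -> nodes [0, 5, 7, 9, 1, 2, 10]; box-tests=7; leaf-entries=1; first=miss

== RESULT ==
[0, 5, 7, 9, 1, 2, 10]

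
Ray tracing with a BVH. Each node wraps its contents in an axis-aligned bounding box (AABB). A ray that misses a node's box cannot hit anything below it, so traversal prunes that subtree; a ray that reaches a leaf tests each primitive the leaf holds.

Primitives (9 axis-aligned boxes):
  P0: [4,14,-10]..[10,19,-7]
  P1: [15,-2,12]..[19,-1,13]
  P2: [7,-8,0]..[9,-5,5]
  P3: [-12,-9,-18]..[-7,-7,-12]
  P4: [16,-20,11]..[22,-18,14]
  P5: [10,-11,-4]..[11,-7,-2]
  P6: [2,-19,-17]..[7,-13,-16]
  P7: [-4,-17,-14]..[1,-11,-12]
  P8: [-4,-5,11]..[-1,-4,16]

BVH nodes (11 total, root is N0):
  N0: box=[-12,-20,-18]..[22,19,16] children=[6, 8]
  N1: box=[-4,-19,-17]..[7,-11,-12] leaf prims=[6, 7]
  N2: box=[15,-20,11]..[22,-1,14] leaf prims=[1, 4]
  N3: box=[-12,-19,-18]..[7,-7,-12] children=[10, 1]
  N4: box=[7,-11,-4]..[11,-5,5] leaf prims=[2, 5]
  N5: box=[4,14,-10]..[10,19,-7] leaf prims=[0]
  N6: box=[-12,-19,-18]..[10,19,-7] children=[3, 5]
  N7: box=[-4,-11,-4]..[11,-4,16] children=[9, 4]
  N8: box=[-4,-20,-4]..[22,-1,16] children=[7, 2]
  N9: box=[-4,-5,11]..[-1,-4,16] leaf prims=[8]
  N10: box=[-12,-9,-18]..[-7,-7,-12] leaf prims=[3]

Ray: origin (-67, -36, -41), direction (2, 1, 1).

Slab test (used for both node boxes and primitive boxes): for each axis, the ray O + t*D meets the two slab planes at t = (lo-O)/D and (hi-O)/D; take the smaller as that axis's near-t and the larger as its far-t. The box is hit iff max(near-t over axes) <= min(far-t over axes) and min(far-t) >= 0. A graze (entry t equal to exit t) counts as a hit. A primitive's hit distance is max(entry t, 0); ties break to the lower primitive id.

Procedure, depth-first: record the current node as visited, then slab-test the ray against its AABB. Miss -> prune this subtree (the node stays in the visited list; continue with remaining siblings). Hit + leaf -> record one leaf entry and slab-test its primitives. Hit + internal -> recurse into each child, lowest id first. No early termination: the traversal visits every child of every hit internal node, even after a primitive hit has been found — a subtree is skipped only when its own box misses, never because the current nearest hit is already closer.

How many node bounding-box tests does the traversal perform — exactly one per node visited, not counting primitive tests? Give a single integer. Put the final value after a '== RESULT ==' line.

Trace the traversal:
N0 x:[55/2,89/2] y:[16,55] z:[23,57] -> hit [55/2,89/2], descend [6, 8]
  N6 x:[55/2,77/2] y:[17,55] z:[23,34] -> hit [55/2,34], descend [3, 5]
    N3 x:[55/2,37] y:[17,29] z:[23,29] -> hit [55/2,29], descend [1, 10]
      N1 x:[63/2,37] y:[17,25] z:[24,29] -> miss, prune
      N10 x:[55/2,30] y:[27,29] z:[23,29] -> hit [55/2,29] leaf, test {P3@t=55/2}
    N5 x:[71/2,77/2] y:[50,55] z:[31,34] -> miss, prune
  N8 x:[63/2,89/2] y:[16,35] z:[37,57] -> miss, prune

Visited [0, 6, 3, 1, 10, 5, 8]. Tests: 7 box, 1 leaf. Nearest: P3.

== RESULT ==
7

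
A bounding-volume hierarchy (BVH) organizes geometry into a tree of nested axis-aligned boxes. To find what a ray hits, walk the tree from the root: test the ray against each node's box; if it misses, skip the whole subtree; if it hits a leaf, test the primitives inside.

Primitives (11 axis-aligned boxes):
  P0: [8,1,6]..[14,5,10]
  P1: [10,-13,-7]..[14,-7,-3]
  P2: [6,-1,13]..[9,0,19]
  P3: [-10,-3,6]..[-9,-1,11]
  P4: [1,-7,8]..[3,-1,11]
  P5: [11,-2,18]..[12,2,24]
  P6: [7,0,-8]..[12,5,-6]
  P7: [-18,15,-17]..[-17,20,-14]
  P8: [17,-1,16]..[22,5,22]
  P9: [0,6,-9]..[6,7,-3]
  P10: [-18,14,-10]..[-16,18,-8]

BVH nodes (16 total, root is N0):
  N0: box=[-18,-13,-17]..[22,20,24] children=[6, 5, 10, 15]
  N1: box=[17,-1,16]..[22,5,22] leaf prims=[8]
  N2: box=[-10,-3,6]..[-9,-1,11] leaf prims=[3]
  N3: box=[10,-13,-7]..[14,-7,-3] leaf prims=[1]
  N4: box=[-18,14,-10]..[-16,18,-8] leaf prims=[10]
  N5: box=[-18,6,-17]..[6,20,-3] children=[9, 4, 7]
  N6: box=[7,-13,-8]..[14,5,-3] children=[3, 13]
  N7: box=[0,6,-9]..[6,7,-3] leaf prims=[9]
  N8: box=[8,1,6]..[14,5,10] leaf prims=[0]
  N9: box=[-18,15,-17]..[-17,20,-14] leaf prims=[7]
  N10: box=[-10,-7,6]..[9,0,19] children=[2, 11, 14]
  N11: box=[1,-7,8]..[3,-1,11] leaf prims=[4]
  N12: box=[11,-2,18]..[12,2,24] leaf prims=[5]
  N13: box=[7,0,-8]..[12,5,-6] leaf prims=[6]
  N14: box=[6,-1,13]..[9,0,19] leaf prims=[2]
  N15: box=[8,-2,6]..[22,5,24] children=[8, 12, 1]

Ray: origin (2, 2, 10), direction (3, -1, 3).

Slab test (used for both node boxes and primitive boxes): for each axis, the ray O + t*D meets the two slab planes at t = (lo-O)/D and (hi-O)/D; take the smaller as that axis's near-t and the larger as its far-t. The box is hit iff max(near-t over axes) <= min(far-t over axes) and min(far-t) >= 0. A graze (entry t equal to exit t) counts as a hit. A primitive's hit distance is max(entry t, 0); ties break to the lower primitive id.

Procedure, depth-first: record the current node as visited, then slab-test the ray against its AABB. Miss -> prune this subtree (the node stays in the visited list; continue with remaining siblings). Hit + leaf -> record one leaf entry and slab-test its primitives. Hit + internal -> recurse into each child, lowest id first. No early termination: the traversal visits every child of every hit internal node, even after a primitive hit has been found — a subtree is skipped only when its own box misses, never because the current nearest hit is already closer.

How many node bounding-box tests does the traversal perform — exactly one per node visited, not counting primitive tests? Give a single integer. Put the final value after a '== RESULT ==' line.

Walk:
N0 x:[-20/3,20/3] y:[-18,15] z:[-9,14/3] -> hit [-20/3,14/3], descend [5, 6, 10, 15]
  N5 x:[-20/3,4/3] y:[-18,-4] z:[-9,-13/3] -> miss, prune
  N6 x:[5/3,4] y:[-3,15] z:[-6,-13/3] -> miss, prune
  N10 x:[-4,7/3] y:[2,9] z:[-4/3,3] -> hit [2,7/3], descend [2, 11, 14]
    N2 x:[-4,-11/3] y:[3,5] z:[-4/3,1/3] -> miss, prune
    N11 x:[-1/3,1/3] y:[3,9] z:[-2/3,1/3] -> miss, prune
    N14 x:[4/3,7/3] y:[2,3] z:[1,3] -> hit [2,7/3] leaf, test {P2@t=2}
  N15 x:[2,20/3] y:[-3,4] z:[-4/3,14/3] -> hit [2,4], descend [1, 8, 12]
    N1 x:[5,20/3] y:[-3,3] z:[2,4] -> miss, prune
    N8 x:[2,4] y:[-3,1] z:[-4/3,0] -> miss, prune
    N12 x:[3,10/3] y:[0,4] z:[8/3,14/3] -> hit [3,10/3] leaf, test {P5@t=3}

Summary -> nodes [0, 5, 6, 10, 2, 11, 14, 15, 1, 8, 12]; box-tests=11; leaf-entries=2; first=P2

== RESULT ==
11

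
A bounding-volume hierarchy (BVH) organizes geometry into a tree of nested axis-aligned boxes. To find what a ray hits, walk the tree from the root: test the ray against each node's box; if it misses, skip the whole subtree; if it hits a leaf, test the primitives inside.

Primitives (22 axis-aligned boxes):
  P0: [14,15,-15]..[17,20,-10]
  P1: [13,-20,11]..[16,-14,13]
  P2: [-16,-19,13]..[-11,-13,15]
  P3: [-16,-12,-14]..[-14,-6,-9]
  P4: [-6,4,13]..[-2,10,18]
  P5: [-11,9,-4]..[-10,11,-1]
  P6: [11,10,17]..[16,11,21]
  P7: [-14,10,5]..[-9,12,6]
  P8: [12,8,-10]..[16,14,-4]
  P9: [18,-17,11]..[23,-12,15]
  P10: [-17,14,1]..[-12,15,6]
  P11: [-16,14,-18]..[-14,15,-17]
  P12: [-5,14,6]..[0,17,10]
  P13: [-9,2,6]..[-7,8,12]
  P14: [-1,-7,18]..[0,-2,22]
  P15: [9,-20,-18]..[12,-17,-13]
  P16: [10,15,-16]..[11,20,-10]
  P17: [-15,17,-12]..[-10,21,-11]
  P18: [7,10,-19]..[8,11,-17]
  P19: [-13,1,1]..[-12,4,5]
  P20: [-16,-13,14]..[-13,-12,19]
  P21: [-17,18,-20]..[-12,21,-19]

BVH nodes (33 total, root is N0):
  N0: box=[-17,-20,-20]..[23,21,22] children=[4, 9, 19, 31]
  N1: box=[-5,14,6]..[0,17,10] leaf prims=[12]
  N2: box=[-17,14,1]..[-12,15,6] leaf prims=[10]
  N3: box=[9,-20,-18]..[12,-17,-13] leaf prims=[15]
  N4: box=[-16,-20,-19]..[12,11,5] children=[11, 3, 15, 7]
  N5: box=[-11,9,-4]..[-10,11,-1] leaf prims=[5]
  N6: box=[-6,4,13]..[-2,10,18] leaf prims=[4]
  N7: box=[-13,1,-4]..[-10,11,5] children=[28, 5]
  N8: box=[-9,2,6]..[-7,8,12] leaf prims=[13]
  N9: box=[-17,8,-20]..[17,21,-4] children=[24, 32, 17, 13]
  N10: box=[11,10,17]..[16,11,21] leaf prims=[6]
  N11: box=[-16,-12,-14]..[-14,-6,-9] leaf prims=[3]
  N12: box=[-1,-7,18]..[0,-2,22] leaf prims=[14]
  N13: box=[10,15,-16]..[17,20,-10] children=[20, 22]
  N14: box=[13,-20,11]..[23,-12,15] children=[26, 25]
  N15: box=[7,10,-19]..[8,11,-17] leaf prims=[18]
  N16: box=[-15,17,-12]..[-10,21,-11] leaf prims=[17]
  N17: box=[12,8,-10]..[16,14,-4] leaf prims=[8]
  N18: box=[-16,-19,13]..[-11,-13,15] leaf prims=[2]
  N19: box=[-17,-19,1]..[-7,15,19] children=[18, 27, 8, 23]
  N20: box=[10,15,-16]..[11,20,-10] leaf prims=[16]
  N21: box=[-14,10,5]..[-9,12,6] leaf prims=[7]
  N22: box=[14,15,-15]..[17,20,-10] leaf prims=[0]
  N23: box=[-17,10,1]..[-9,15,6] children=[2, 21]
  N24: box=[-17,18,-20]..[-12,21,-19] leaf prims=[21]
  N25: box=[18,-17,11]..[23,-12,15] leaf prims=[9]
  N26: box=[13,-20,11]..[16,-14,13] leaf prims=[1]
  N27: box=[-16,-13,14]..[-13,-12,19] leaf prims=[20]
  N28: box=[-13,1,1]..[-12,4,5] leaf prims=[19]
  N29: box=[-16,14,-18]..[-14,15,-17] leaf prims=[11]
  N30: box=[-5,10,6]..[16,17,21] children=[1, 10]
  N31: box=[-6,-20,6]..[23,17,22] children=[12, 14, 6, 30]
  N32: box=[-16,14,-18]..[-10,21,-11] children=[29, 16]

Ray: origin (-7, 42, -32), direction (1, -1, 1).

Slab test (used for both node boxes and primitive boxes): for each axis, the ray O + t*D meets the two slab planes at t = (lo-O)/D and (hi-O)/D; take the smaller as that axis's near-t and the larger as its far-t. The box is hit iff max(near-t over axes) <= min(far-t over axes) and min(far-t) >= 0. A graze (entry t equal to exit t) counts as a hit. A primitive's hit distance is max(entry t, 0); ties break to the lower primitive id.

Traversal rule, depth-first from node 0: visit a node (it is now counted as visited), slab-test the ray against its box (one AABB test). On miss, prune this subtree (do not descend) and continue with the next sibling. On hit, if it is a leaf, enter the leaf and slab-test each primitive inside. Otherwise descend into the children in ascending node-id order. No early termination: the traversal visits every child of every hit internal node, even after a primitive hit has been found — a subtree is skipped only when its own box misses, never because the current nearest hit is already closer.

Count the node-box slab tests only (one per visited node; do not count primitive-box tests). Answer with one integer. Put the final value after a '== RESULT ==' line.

Trace the traversal:
N0 x:[-10,30] y:[21,62] z:[12,54] -> hit [21,30], descend [4, 9, 19, 31]
  N4 x:[-9,19] y:[31,62] z:[13,37] -> miss, prune
  N9 x:[-10,24] y:[21,34] z:[12,28] -> hit [21,24], descend [13, 17, 24, 32]
    N13 x:[17,24] y:[22,27] z:[16,22] -> hit [22,22], descend [20, 22]
      N20 x:[17,18] y:[22,27] z:[16,22] -> miss, prune
      N22 x:[21,24] y:[22,27] z:[17,22] -> hit [22,22] leaf, test {P0@t=22}
    N17 x:[19,23] y:[28,34] z:[22,28] -> miss, prune
    N24 x:[-10,-5] y:[21,24] z:[12,13] -> miss, prune
    N32 x:[-9,-3] y:[21,28] z:[14,21] -> miss, prune
  N19 x:[-10,0] y:[27,61] z:[33,51] -> miss, prune
  N31 x:[1,30] y:[25,62] z:[38,54] -> miss, prune

Visited [0, 4, 9, 13, 20, 22, 17, 24, 32, 19, 31]. Tests: 11 box, 1 leaf. Nearest: P0.

== RESULT ==
11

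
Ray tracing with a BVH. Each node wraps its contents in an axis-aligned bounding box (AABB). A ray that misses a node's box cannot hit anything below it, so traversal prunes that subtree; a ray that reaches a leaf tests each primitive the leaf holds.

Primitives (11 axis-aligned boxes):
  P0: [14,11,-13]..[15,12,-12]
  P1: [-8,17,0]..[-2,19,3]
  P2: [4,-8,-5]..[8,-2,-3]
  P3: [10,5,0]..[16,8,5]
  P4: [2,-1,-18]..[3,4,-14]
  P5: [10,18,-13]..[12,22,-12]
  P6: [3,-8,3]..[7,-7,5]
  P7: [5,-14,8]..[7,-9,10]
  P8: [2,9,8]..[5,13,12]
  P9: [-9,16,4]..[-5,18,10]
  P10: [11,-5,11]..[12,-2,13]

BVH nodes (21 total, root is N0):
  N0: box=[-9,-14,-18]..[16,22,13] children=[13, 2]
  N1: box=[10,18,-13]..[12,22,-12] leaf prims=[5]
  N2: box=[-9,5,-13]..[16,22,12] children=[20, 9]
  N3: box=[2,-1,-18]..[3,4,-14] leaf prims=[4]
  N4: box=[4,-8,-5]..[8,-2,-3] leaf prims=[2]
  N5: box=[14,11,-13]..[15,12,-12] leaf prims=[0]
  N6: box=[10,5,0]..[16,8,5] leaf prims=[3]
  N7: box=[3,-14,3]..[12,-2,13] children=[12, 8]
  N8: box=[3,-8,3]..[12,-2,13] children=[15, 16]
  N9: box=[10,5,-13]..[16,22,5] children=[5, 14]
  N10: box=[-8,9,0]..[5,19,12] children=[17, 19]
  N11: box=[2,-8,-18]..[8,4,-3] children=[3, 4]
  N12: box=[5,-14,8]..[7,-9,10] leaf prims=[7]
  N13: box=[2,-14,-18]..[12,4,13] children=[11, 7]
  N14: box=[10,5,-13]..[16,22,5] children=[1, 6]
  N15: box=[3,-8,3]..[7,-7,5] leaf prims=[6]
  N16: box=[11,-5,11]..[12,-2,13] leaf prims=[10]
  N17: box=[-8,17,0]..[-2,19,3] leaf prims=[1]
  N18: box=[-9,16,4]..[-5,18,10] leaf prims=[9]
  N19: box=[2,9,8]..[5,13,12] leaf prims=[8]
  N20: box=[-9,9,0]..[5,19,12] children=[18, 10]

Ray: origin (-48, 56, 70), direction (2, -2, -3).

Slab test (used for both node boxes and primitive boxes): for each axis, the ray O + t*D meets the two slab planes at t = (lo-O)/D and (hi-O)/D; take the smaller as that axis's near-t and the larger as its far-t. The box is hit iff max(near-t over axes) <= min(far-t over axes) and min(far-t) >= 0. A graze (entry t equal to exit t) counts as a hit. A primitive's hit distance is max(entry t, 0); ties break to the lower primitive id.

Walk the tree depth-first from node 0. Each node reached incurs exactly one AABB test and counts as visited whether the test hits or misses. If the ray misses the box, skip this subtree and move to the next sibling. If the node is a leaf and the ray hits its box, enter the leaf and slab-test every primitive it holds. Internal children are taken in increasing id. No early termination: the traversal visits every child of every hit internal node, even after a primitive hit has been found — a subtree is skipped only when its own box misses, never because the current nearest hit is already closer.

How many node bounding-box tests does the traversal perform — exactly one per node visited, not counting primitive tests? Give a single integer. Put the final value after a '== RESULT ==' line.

Walk:
N0 x:[39/2,32] y:[17,35] z:[19,88/3] -> hit [39/2,88/3], descend [2, 13]
  N2 x:[39/2,32] y:[17,51/2] z:[58/3,83/3] -> hit [39/2,51/2], descend [9, 20]
    N9 x:[29,32] y:[17,51/2] z:[65/3,83/3] -> miss, prune
    N20 x:[39/2,53/2] y:[37/2,47/2] z:[58/3,70/3] -> hit [39/2,70/3], descend [10, 18]
      N10 x:[20,53/2] y:[37/2,47/2] z:[58/3,70/3] -> hit [20,70/3], descend [17, 19]
        N17 x:[20,23] y:[37/2,39/2] z:[67/3,70/3] -> miss, prune
        N19 x:[25,53/2] y:[43/2,47/2] z:[58/3,62/3] -> miss, prune
      N18 x:[39/2,43/2] y:[19,20] z:[20,22] -> hit [20,20] leaf, test {P9@t=20}
  N13 x:[25,30] y:[26,35] z:[19,88/3] -> hit [26,88/3], descend [7, 11]
    N7 x:[51/2,30] y:[29,35] z:[19,67/3] -> miss, prune
    N11 x:[25,28] y:[26,32] z:[73/3,88/3] -> hit [26,28], descend [3, 4]
      N3 x:[25,51/2] y:[26,57/2] z:[28,88/3] -> miss, prune
      N4 x:[26,28] y:[29,32] z:[73/3,25] -> miss, prune

Visited [0, 2, 9, 20, 10, 17, 19, 18, 13, 7, 11, 3, 4]. Tests: 13 box, 1 leaf. Nearest: P9.

== RESULT ==
13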